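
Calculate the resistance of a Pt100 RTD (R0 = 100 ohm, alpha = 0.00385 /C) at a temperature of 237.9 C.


The RTD equation: Rt = R0 * (1 + alpha * T).
Rt = 100 * (1 + 0.00385 * 237.9)
Rt = 100 * (1 + 0.915915)
Rt = 100 * 1.915915
Rt = 191.591 ohm

191.591 ohm


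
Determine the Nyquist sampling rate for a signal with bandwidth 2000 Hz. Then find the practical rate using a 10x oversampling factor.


By Nyquist theorem, fs_min = 2 * fmax.
fs_min = 2 * 2000 = 4000 Hz
Practical rate = 10 * fs_min = 10 * 4000 = 40000 Hz

fs_min = 4000 Hz, fs_practical = 40000 Hz


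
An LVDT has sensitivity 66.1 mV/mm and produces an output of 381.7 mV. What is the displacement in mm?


Displacement = Vout / sensitivity.
d = 381.7 / 66.1
d = 5.775 mm

5.775 mm


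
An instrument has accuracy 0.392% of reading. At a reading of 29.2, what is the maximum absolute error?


Absolute error = (accuracy% / 100) * reading.
Error = (0.392 / 100) * 29.2
Error = 0.00392 * 29.2
Error = 0.1145

0.1145


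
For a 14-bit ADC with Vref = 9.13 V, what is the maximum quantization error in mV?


The maximum quantization error is +/- LSB/2.
LSB = Vref / 2^n = 9.13 / 16384 = 0.00055725 V
Max error = LSB / 2 = 0.00055725 / 2 = 0.00027863 V
Max error = 0.2786 mV

0.2786 mV


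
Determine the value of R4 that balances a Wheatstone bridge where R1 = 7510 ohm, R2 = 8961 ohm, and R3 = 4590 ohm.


At balance: R1*R4 = R2*R3, so R4 = R2*R3/R1.
R4 = 8961 * 4590 / 7510
R4 = 41130990 / 7510
R4 = 5476.83 ohm

5476.83 ohm


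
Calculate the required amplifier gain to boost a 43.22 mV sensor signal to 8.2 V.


Gain = Vout / Vin (converting to same units).
G = 8.2 V / 43.22 mV
G = 8200.0 mV / 43.22 mV
G = 189.73

189.73


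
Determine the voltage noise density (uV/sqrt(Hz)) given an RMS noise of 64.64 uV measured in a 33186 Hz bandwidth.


Noise spectral density = Vrms / sqrt(BW).
NSD = 64.64 / sqrt(33186)
NSD = 64.64 / 182.1703
NSD = 0.3548 uV/sqrt(Hz)

0.3548 uV/sqrt(Hz)


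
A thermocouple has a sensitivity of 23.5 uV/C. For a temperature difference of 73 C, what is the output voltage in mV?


The thermocouple output V = sensitivity * dT.
V = 23.5 uV/C * 73 C
V = 1715.5 uV
V = 1.716 mV

1.716 mV


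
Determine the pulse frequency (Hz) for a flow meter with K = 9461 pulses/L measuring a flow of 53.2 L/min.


Frequency = K * Q / 60 (converting L/min to L/s).
f = 9461 * 53.2 / 60
f = 503325.2 / 60
f = 8388.75 Hz

8388.75 Hz


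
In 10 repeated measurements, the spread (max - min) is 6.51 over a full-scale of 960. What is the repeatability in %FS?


Repeatability = (spread / full scale) * 100%.
R = (6.51 / 960) * 100
R = 0.678 %FS

0.678 %FS


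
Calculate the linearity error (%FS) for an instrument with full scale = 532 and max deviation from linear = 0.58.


Linearity error = (max deviation / full scale) * 100%.
Linearity = (0.58 / 532) * 100
Linearity = 0.109 %FS

0.109 %FS


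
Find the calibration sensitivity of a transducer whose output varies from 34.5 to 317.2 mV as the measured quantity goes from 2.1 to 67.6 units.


Sensitivity = (y2 - y1) / (x2 - x1).
S = (317.2 - 34.5) / (67.6 - 2.1)
S = 282.7 / 65.5
S = 4.316 mV/unit

4.316 mV/unit


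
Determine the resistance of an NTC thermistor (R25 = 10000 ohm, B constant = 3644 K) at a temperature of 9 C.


NTC thermistor equation: Rt = R25 * exp(B * (1/T - 1/T25)).
T in Kelvin: 282.15 K, T25 = 298.15 K
1/T - 1/T25 = 1/282.15 - 1/298.15 = 0.0001902
B * (1/T - 1/T25) = 3644 * 0.0001902 = 0.6931
Rt = 10000 * exp(0.6931) = 19998.7 ohm

19998.7 ohm


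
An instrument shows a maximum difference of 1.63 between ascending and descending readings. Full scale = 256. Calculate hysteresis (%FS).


Hysteresis = (max difference / full scale) * 100%.
H = (1.63 / 256) * 100
H = 0.637 %FS

0.637 %FS


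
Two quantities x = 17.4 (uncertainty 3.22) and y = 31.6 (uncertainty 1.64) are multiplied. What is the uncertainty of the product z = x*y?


For a product z = x*y, the relative uncertainty is:
uz/z = sqrt((ux/x)^2 + (uy/y)^2)
Relative uncertainties: ux/x = 3.22/17.4 = 0.185057
uy/y = 1.64/31.6 = 0.051899
z = 17.4 * 31.6 = 549.8
uz = 549.8 * sqrt(0.185057^2 + 0.051899^2) = 105.678

105.678


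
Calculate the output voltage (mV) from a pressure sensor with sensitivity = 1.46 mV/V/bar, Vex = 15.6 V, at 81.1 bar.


Output = sensitivity * Vex * P.
Vout = 1.46 * 15.6 * 81.1
Vout = 22.776 * 81.1
Vout = 1847.13 mV

1847.13 mV


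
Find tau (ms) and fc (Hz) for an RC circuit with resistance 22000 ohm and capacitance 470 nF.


Time constant: tau = R * C.
tau = 22000 * 4.70e-07 = 0.01034 s
tau = 10.34 ms
Cutoff frequency: fc = 1 / (2*pi*R*C).
fc = 1 / (2*pi*0.01034) = 15.39 Hz

tau = 10.34 ms, fc = 15.39 Hz


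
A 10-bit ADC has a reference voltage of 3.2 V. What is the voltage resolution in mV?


The resolution (LSB) of an ADC is Vref / 2^n.
LSB = 3.2 / 2^10
LSB = 3.2 / 1024
LSB = 0.003125 V = 3.125 mV

3.125 mV


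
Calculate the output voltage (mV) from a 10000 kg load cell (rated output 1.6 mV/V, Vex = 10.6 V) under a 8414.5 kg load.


Vout = rated_output * Vex * (load / capacity).
Vout = 1.6 * 10.6 * (8414.5 / 10000)
Vout = 1.6 * 10.6 * 0.84145
Vout = 14.271 mV

14.271 mV


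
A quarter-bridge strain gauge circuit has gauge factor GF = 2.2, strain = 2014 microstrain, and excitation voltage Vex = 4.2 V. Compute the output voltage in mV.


Quarter bridge output: Vout = (GF * epsilon * Vex) / 4.
Vout = (2.2 * 2014e-6 * 4.2) / 4
Vout = 0.01860936 / 4 V
Vout = 0.00465234 V = 4.6523 mV

4.6523 mV


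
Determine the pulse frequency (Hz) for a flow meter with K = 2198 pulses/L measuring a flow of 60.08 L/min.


Frequency = K * Q / 60 (converting L/min to L/s).
f = 2198 * 60.08 / 60
f = 132055.84 / 60
f = 2200.93 Hz

2200.93 Hz


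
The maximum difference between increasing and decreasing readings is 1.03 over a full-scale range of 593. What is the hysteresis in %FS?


Hysteresis = (max difference / full scale) * 100%.
H = (1.03 / 593) * 100
H = 0.174 %FS

0.174 %FS


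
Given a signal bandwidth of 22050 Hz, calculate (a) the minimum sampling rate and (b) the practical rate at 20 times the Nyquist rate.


By Nyquist theorem, fs_min = 2 * fmax.
fs_min = 2 * 22050 = 44100 Hz
Practical rate = 20 * fs_min = 20 * 44100 = 882000 Hz

fs_min = 44100 Hz, fs_practical = 882000 Hz


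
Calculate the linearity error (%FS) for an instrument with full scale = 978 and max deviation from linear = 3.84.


Linearity error = (max deviation / full scale) * 100%.
Linearity = (3.84 / 978) * 100
Linearity = 0.393 %FS

0.393 %FS


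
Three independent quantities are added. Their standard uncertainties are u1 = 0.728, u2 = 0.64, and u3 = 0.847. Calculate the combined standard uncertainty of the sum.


For a sum of independent quantities, uc = sqrt(u1^2 + u2^2 + u3^2).
uc = sqrt(0.728^2 + 0.64^2 + 0.847^2)
uc = sqrt(0.529984 + 0.4096 + 0.717409)
uc = 1.2872

1.2872


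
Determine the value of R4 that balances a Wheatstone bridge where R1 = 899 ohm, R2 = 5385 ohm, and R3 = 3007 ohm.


At balance: R1*R4 = R2*R3, so R4 = R2*R3/R1.
R4 = 5385 * 3007 / 899
R4 = 16192695 / 899
R4 = 18011.9 ohm

18011.9 ohm


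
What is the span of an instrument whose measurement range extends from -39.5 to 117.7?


Span = upper range - lower range.
Span = 117.7 - (-39.5)
Span = 157.2

157.2


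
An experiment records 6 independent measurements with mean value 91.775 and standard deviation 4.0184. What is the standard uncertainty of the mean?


The standard uncertainty for Type A evaluation is u = s / sqrt(n).
u = 4.0184 / sqrt(6)
u = 4.0184 / 2.4495
u = 1.6405

1.6405


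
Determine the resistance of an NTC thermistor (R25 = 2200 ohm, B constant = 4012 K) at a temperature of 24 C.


NTC thermistor equation: Rt = R25 * exp(B * (1/T - 1/T25)).
T in Kelvin: 297.15 K, T25 = 298.15 K
1/T - 1/T25 = 1/297.15 - 1/298.15 = 1.129e-05
B * (1/T - 1/T25) = 4012 * 1.129e-05 = 0.0453
Rt = 2200 * exp(0.0453) = 2301.9 ohm

2301.9 ohm


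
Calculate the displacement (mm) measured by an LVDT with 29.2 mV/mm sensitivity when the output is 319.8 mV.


Displacement = Vout / sensitivity.
d = 319.8 / 29.2
d = 10.952 mm

10.952 mm


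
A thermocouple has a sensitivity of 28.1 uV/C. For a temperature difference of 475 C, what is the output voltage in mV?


The thermocouple output V = sensitivity * dT.
V = 28.1 uV/C * 475 C
V = 13347.5 uV
V = 13.348 mV

13.348 mV


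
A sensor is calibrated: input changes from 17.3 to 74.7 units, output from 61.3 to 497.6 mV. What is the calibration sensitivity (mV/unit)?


Sensitivity = (y2 - y1) / (x2 - x1).
S = (497.6 - 61.3) / (74.7 - 17.3)
S = 436.3 / 57.4
S = 7.601 mV/unit

7.601 mV/unit


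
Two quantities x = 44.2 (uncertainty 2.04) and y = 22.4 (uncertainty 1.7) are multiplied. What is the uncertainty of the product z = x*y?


For a product z = x*y, the relative uncertainty is:
uz/z = sqrt((ux/x)^2 + (uy/y)^2)
Relative uncertainties: ux/x = 2.04/44.2 = 0.046154
uy/y = 1.7/22.4 = 0.075893
z = 44.2 * 22.4 = 990.1
uz = 990.1 * sqrt(0.046154^2 + 0.075893^2) = 87.944

87.944


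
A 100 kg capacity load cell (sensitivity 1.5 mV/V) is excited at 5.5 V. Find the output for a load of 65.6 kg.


Vout = rated_output * Vex * (load / capacity).
Vout = 1.5 * 5.5 * (65.6 / 100)
Vout = 1.5 * 5.5 * 0.656
Vout = 5.412 mV

5.412 mV


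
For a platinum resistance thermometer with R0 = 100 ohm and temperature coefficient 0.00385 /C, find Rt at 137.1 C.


The RTD equation: Rt = R0 * (1 + alpha * T).
Rt = 100 * (1 + 0.00385 * 137.1)
Rt = 100 * (1 + 0.527835)
Rt = 100 * 1.527835
Rt = 152.784 ohm

152.784 ohm


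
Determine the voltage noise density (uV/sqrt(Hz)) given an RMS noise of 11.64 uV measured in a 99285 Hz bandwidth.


Noise spectral density = Vrms / sqrt(BW).
NSD = 11.64 / sqrt(99285)
NSD = 11.64 / 315.0952
NSD = 0.0369 uV/sqrt(Hz)

0.0369 uV/sqrt(Hz)


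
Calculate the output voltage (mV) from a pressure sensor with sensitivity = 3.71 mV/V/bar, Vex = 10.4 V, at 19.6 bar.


Output = sensitivity * Vex * P.
Vout = 3.71 * 10.4 * 19.6
Vout = 38.584 * 19.6
Vout = 756.25 mV

756.25 mV


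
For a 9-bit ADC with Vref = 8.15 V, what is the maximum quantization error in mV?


The maximum quantization error is +/- LSB/2.
LSB = Vref / 2^n = 8.15 / 512 = 0.01591797 V
Max error = LSB / 2 = 0.01591797 / 2 = 0.00795898 V
Max error = 7.959 mV

7.959 mV


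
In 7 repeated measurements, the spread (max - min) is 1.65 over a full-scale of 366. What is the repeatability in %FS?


Repeatability = (spread / full scale) * 100%.
R = (1.65 / 366) * 100
R = 0.451 %FS

0.451 %FS


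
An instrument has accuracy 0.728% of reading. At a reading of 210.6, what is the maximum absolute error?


Absolute error = (accuracy% / 100) * reading.
Error = (0.728 / 100) * 210.6
Error = 0.00728 * 210.6
Error = 1.5332

1.5332


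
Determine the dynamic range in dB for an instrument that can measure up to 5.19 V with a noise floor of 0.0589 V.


Dynamic range = 20 * log10(Vmax / Vnoise).
DR = 20 * log10(5.19 / 0.0589)
DR = 20 * log10(88.12)
DR = 38.9 dB

38.9 dB


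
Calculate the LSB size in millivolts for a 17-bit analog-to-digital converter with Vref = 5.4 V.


The resolution (LSB) of an ADC is Vref / 2^n.
LSB = 5.4 / 2^17
LSB = 5.4 / 131072
LSB = 4.12e-05 V = 0.04119873 mV

0.04119873 mV


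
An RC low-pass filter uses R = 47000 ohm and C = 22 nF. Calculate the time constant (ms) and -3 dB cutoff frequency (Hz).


Time constant: tau = R * C.
tau = 47000 * 2.20e-08 = 0.001034 s
tau = 1.034 ms
Cutoff frequency: fc = 1 / (2*pi*R*C).
fc = 1 / (2*pi*0.001034) = 153.92 Hz

tau = 1.034 ms, fc = 153.92 Hz


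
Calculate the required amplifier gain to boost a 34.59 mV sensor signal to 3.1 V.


Gain = Vout / Vin (converting to same units).
G = 3.1 V / 34.59 mV
G = 3100.0 mV / 34.59 mV
G = 89.62

89.62


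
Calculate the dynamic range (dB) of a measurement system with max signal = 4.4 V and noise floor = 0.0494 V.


Dynamic range = 20 * log10(Vmax / Vnoise).
DR = 20 * log10(4.4 / 0.0494)
DR = 20 * log10(89.07)
DR = 38.99 dB

38.99 dB


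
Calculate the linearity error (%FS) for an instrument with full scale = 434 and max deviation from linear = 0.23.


Linearity error = (max deviation / full scale) * 100%.
Linearity = (0.23 / 434) * 100
Linearity = 0.053 %FS

0.053 %FS


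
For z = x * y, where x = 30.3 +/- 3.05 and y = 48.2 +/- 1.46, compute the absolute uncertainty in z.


For a product z = x*y, the relative uncertainty is:
uz/z = sqrt((ux/x)^2 + (uy/y)^2)
Relative uncertainties: ux/x = 3.05/30.3 = 0.10066
uy/y = 1.46/48.2 = 0.03029
z = 30.3 * 48.2 = 1460.5
uz = 1460.5 * sqrt(0.10066^2 + 0.03029^2) = 153.522

153.522


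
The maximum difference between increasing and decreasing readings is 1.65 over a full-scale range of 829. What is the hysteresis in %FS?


Hysteresis = (max difference / full scale) * 100%.
H = (1.65 / 829) * 100
H = 0.199 %FS

0.199 %FS


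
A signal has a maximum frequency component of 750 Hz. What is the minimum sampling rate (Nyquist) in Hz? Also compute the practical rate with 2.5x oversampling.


By Nyquist theorem, fs_min = 2 * fmax.
fs_min = 2 * 750 = 1500 Hz
Practical rate = 2.5 * fs_min = 2.5 * 1500 = 3750 Hz

fs_min = 1500 Hz, fs_practical = 3750 Hz


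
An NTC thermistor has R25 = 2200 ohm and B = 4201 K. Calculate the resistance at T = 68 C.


NTC thermistor equation: Rt = R25 * exp(B * (1/T - 1/T25)).
T in Kelvin: 341.15 K, T25 = 298.15 K
1/T - 1/T25 = 1/341.15 - 1/298.15 = -0.00042275
B * (1/T - 1/T25) = 4201 * -0.00042275 = -1.776
Rt = 2200 * exp(-1.776) = 372.5 ohm

372.5 ohm


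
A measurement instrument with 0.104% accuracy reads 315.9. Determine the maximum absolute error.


Absolute error = (accuracy% / 100) * reading.
Error = (0.104 / 100) * 315.9
Error = 0.00104 * 315.9
Error = 0.3285

0.3285


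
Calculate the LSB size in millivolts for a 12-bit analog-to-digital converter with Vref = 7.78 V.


The resolution (LSB) of an ADC is Vref / 2^n.
LSB = 7.78 / 2^12
LSB = 7.78 / 4096
LSB = 0.00189941 V = 1.89941406 mV

1.89941406 mV


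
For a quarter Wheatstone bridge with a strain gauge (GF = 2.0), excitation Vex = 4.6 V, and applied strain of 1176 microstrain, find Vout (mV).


Quarter bridge output: Vout = (GF * epsilon * Vex) / 4.
Vout = (2.0 * 1176e-6 * 4.6) / 4
Vout = 0.0108192 / 4 V
Vout = 0.0027048 V = 2.7048 mV

2.7048 mV


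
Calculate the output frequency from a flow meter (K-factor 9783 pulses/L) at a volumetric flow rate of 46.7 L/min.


Frequency = K * Q / 60 (converting L/min to L/s).
f = 9783 * 46.7 / 60
f = 456866.1 / 60
f = 7614.44 Hz

7614.44 Hz


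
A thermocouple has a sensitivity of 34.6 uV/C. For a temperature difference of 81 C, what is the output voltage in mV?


The thermocouple output V = sensitivity * dT.
V = 34.6 uV/C * 81 C
V = 2802.6 uV
V = 2.803 mV

2.803 mV


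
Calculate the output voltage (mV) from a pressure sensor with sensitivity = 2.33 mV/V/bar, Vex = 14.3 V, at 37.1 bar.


Output = sensitivity * Vex * P.
Vout = 2.33 * 14.3 * 37.1
Vout = 33.319 * 37.1
Vout = 1236.13 mV

1236.13 mV


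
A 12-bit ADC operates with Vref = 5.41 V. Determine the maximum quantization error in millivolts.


The maximum quantization error is +/- LSB/2.
LSB = Vref / 2^n = 5.41 / 4096 = 0.0013208 V
Max error = LSB / 2 = 0.0013208 / 2 = 0.0006604 V
Max error = 0.6604 mV

0.6604 mV


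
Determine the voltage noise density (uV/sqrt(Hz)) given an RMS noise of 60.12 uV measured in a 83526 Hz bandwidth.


Noise spectral density = Vrms / sqrt(BW).
NSD = 60.12 / sqrt(83526)
NSD = 60.12 / 289.0087
NSD = 0.208 uV/sqrt(Hz)

0.208 uV/sqrt(Hz)


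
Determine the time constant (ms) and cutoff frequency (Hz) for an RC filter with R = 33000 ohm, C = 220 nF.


Time constant: tau = R * C.
tau = 33000 * 2.20e-07 = 0.00726 s
tau = 7.26 ms
Cutoff frequency: fc = 1 / (2*pi*R*C).
fc = 1 / (2*pi*0.00726) = 21.92 Hz

tau = 7.26 ms, fc = 21.92 Hz


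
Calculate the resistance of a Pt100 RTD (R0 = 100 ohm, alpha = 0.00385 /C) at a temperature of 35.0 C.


The RTD equation: Rt = R0 * (1 + alpha * T).
Rt = 100 * (1 + 0.00385 * 35.0)
Rt = 100 * (1 + 0.13475)
Rt = 100 * 1.13475
Rt = 113.475 ohm

113.475 ohm


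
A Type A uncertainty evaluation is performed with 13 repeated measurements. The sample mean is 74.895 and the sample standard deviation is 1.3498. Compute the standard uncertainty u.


The standard uncertainty for Type A evaluation is u = s / sqrt(n).
u = 1.3498 / sqrt(13)
u = 1.3498 / 3.6056
u = 0.3744

0.3744


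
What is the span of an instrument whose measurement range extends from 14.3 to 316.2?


Span = upper range - lower range.
Span = 316.2 - (14.3)
Span = 301.9

301.9


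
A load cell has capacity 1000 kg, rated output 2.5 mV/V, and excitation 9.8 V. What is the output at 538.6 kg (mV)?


Vout = rated_output * Vex * (load / capacity).
Vout = 2.5 * 9.8 * (538.6 / 1000)
Vout = 2.5 * 9.8 * 0.5386
Vout = 13.196 mV

13.196 mV


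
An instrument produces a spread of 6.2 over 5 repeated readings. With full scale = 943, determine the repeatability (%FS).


Repeatability = (spread / full scale) * 100%.
R = (6.2 / 943) * 100
R = 0.657 %FS

0.657 %FS


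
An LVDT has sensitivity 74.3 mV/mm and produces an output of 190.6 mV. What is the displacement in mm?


Displacement = Vout / sensitivity.
d = 190.6 / 74.3
d = 2.565 mm

2.565 mm


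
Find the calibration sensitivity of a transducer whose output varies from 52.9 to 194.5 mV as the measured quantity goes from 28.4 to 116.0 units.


Sensitivity = (y2 - y1) / (x2 - x1).
S = (194.5 - 52.9) / (116.0 - 28.4)
S = 141.6 / 87.6
S = 1.6164 mV/unit

1.6164 mV/unit


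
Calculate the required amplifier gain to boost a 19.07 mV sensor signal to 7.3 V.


Gain = Vout / Vin (converting to same units).
G = 7.3 V / 19.07 mV
G = 7300.0 mV / 19.07 mV
G = 382.8

382.8


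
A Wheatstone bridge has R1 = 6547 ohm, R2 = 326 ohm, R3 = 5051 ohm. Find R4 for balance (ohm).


At balance: R1*R4 = R2*R3, so R4 = R2*R3/R1.
R4 = 326 * 5051 / 6547
R4 = 1646626 / 6547
R4 = 251.51 ohm

251.51 ohm


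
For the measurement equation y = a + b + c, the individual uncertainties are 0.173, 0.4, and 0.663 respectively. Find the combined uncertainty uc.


For a sum of independent quantities, uc = sqrt(u1^2 + u2^2 + u3^2).
uc = sqrt(0.173^2 + 0.4^2 + 0.663^2)
uc = sqrt(0.029929 + 0.16 + 0.439569)
uc = 0.7934

0.7934


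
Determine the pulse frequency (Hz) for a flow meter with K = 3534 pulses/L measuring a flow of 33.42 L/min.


Frequency = K * Q / 60 (converting L/min to L/s).
f = 3534 * 33.42 / 60
f = 118106.28 / 60
f = 1968.44 Hz

1968.44 Hz


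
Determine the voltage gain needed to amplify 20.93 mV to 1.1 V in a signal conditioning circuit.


Gain = Vout / Vin (converting to same units).
G = 1.1 V / 20.93 mV
G = 1100.0 mV / 20.93 mV
G = 52.56

52.56


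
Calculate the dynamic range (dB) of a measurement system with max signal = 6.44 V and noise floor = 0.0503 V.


Dynamic range = 20 * log10(Vmax / Vnoise).
DR = 20 * log10(6.44 / 0.0503)
DR = 20 * log10(128.03)
DR = 42.15 dB

42.15 dB


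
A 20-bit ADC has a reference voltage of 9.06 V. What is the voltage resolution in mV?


The resolution (LSB) of an ADC is Vref / 2^n.
LSB = 9.06 / 2^20
LSB = 9.06 / 1048576
LSB = 8.64e-06 V = 0.00864029 mV

0.00864029 mV


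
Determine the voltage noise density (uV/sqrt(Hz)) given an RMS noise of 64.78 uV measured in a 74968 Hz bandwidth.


Noise spectral density = Vrms / sqrt(BW).
NSD = 64.78 / sqrt(74968)
NSD = 64.78 / 273.8028
NSD = 0.2366 uV/sqrt(Hz)

0.2366 uV/sqrt(Hz)


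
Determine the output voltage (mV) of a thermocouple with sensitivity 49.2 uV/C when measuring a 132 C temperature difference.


The thermocouple output V = sensitivity * dT.
V = 49.2 uV/C * 132 C
V = 6494.4 uV
V = 6.494 mV

6.494 mV


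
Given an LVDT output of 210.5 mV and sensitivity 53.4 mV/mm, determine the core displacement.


Displacement = Vout / sensitivity.
d = 210.5 / 53.4
d = 3.942 mm

3.942 mm


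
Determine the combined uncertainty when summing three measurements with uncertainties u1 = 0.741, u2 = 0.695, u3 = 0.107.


For a sum of independent quantities, uc = sqrt(u1^2 + u2^2 + u3^2).
uc = sqrt(0.741^2 + 0.695^2 + 0.107^2)
uc = sqrt(0.549081 + 0.483025 + 0.011449)
uc = 1.0215

1.0215


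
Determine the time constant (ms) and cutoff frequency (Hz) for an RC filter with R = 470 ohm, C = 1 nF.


Time constant: tau = R * C.
tau = 470 * 1.00e-09 = 4.7e-07 s
tau = 0.0005 ms
Cutoff frequency: fc = 1 / (2*pi*R*C).
fc = 1 / (2*pi*4.7e-07) = 338627.54 Hz

tau = 0.0005 ms, fc = 338627.54 Hz


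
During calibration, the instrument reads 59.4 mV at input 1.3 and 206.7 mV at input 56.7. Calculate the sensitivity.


Sensitivity = (y2 - y1) / (x2 - x1).
S = (206.7 - 59.4) / (56.7 - 1.3)
S = 147.3 / 55.4
S = 2.6588 mV/unit

2.6588 mV/unit


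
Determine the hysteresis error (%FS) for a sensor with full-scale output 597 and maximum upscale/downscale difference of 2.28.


Hysteresis = (max difference / full scale) * 100%.
H = (2.28 / 597) * 100
H = 0.382 %FS

0.382 %FS


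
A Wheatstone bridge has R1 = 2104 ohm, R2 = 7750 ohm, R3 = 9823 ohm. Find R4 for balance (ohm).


At balance: R1*R4 = R2*R3, so R4 = R2*R3/R1.
R4 = 7750 * 9823 / 2104
R4 = 76128250 / 2104
R4 = 36182.63 ohm

36182.63 ohm


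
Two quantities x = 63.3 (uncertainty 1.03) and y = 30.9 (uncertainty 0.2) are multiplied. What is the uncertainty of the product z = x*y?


For a product z = x*y, the relative uncertainty is:
uz/z = sqrt((ux/x)^2 + (uy/y)^2)
Relative uncertainties: ux/x = 1.03/63.3 = 0.016272
uy/y = 0.2/30.9 = 0.006472
z = 63.3 * 30.9 = 1956.0
uz = 1956.0 * sqrt(0.016272^2 + 0.006472^2) = 34.252

34.252


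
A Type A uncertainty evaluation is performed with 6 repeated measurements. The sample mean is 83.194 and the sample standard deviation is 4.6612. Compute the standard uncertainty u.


The standard uncertainty for Type A evaluation is u = s / sqrt(n).
u = 4.6612 / sqrt(6)
u = 4.6612 / 2.4495
u = 1.9029

1.9029


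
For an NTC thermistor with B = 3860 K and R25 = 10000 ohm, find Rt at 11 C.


NTC thermistor equation: Rt = R25 * exp(B * (1/T - 1/T25)).
T in Kelvin: 284.15 K, T25 = 298.15 K
1/T - 1/T25 = 1/284.15 - 1/298.15 = 0.00016525
B * (1/T - 1/T25) = 3860 * 0.00016525 = 0.6379
Rt = 10000 * exp(0.6379) = 18924.5 ohm

18924.5 ohm


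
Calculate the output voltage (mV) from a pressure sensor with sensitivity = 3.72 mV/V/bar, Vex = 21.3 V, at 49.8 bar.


Output = sensitivity * Vex * P.
Vout = 3.72 * 21.3 * 49.8
Vout = 79.236 * 49.8
Vout = 3945.95 mV

3945.95 mV


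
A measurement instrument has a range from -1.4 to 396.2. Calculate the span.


Span = upper range - lower range.
Span = 396.2 - (-1.4)
Span = 397.6

397.6


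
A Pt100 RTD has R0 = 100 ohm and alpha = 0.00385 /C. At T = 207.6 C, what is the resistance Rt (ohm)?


The RTD equation: Rt = R0 * (1 + alpha * T).
Rt = 100 * (1 + 0.00385 * 207.6)
Rt = 100 * (1 + 0.79926)
Rt = 100 * 1.79926
Rt = 179.926 ohm

179.926 ohm


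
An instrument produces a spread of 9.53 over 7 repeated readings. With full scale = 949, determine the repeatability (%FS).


Repeatability = (spread / full scale) * 100%.
R = (9.53 / 949) * 100
R = 1.004 %FS

1.004 %FS


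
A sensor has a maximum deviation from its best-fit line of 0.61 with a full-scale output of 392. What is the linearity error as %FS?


Linearity error = (max deviation / full scale) * 100%.
Linearity = (0.61 / 392) * 100
Linearity = 0.156 %FS

0.156 %FS


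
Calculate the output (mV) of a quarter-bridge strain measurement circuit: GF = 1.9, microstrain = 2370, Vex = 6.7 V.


Quarter bridge output: Vout = (GF * epsilon * Vex) / 4.
Vout = (1.9 * 2370e-6 * 6.7) / 4
Vout = 0.0301701 / 4 V
Vout = 0.00754253 V = 7.5425 mV

7.5425 mV


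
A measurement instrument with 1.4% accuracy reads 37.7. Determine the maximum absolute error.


Absolute error = (accuracy% / 100) * reading.
Error = (1.4 / 100) * 37.7
Error = 0.014 * 37.7
Error = 0.5278

0.5278


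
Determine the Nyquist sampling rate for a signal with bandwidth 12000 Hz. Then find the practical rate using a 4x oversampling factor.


By Nyquist theorem, fs_min = 2 * fmax.
fs_min = 2 * 12000 = 24000 Hz
Practical rate = 4 * fs_min = 4 * 24000 = 96000 Hz

fs_min = 24000 Hz, fs_practical = 96000 Hz


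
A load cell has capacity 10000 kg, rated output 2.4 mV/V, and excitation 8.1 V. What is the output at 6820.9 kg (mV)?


Vout = rated_output * Vex * (load / capacity).
Vout = 2.4 * 8.1 * (6820.9 / 10000)
Vout = 2.4 * 8.1 * 0.68209
Vout = 13.26 mV

13.26 mV


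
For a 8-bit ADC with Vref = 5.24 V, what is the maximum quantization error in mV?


The maximum quantization error is +/- LSB/2.
LSB = Vref / 2^n = 5.24 / 256 = 0.02046875 V
Max error = LSB / 2 = 0.02046875 / 2 = 0.01023438 V
Max error = 10.2344 mV

10.2344 mV


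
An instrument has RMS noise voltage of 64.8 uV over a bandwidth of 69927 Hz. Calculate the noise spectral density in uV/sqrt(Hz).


Noise spectral density = Vrms / sqrt(BW).
NSD = 64.8 / sqrt(69927)
NSD = 64.8 / 264.4371
NSD = 0.245 uV/sqrt(Hz)

0.245 uV/sqrt(Hz)


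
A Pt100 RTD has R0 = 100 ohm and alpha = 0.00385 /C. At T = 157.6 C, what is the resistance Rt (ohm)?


The RTD equation: Rt = R0 * (1 + alpha * T).
Rt = 100 * (1 + 0.00385 * 157.6)
Rt = 100 * (1 + 0.60676)
Rt = 100 * 1.60676
Rt = 160.676 ohm

160.676 ohm


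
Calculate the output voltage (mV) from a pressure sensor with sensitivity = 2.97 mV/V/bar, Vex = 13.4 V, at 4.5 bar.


Output = sensitivity * Vex * P.
Vout = 2.97 * 13.4 * 4.5
Vout = 39.798 * 4.5
Vout = 179.09 mV

179.09 mV


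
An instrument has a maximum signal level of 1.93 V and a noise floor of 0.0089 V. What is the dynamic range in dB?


Dynamic range = 20 * log10(Vmax / Vnoise).
DR = 20 * log10(1.93 / 0.0089)
DR = 20 * log10(216.85)
DR = 46.72 dB

46.72 dB


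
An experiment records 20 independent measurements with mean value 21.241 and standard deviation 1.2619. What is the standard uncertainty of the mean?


The standard uncertainty for Type A evaluation is u = s / sqrt(n).
u = 1.2619 / sqrt(20)
u = 1.2619 / 4.4721
u = 0.2822

0.2822


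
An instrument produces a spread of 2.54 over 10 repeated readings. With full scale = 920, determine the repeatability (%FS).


Repeatability = (spread / full scale) * 100%.
R = (2.54 / 920) * 100
R = 0.276 %FS

0.276 %FS


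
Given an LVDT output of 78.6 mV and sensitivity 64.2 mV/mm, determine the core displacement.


Displacement = Vout / sensitivity.
d = 78.6 / 64.2
d = 1.224 mm

1.224 mm


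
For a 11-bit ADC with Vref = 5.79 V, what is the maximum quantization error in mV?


The maximum quantization error is +/- LSB/2.
LSB = Vref / 2^n = 5.79 / 2048 = 0.00282715 V
Max error = LSB / 2 = 0.00282715 / 2 = 0.00141357 V
Max error = 1.4136 mV

1.4136 mV


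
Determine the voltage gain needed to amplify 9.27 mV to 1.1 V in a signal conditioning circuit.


Gain = Vout / Vin (converting to same units).
G = 1.1 V / 9.27 mV
G = 1100.0 mV / 9.27 mV
G = 118.66

118.66


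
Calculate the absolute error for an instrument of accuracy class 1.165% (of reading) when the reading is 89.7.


Absolute error = (accuracy% / 100) * reading.
Error = (1.165 / 100) * 89.7
Error = 0.01165 * 89.7
Error = 1.045

1.045


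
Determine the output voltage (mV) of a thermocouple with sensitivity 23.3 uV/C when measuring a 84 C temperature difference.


The thermocouple output V = sensitivity * dT.
V = 23.3 uV/C * 84 C
V = 1957.2 uV
V = 1.957 mV

1.957 mV


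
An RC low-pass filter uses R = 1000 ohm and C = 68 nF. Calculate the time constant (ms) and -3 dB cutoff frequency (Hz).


Time constant: tau = R * C.
tau = 1000 * 6.80e-08 = 6.8e-05 s
tau = 0.068 ms
Cutoff frequency: fc = 1 / (2*pi*R*C).
fc = 1 / (2*pi*6.8e-05) = 2340.51 Hz

tau = 0.068 ms, fc = 2340.51 Hz


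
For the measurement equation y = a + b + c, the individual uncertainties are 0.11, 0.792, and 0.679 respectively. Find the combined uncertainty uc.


For a sum of independent quantities, uc = sqrt(u1^2 + u2^2 + u3^2).
uc = sqrt(0.11^2 + 0.792^2 + 0.679^2)
uc = sqrt(0.0121 + 0.627264 + 0.461041)
uc = 1.049

1.049


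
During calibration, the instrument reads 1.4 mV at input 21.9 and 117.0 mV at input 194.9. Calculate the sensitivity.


Sensitivity = (y2 - y1) / (x2 - x1).
S = (117.0 - 1.4) / (194.9 - 21.9)
S = 115.6 / 173.0
S = 0.6682 mV/unit

0.6682 mV/unit


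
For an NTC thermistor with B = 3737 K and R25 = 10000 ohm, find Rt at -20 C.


NTC thermistor equation: Rt = R25 * exp(B * (1/T - 1/T25)).
T in Kelvin: 253.15 K, T25 = 298.15 K
1/T - 1/T25 = 1/253.15 - 1/298.15 = 0.00059621
B * (1/T - 1/T25) = 3737 * 0.00059621 = 2.228
Rt = 10000 * exp(2.228) = 92816.5 ohm

92816.5 ohm


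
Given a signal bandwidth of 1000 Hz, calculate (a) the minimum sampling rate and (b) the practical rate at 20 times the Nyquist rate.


By Nyquist theorem, fs_min = 2 * fmax.
fs_min = 2 * 1000 = 2000 Hz
Practical rate = 20 * fs_min = 20 * 2000 = 40000 Hz

fs_min = 2000 Hz, fs_practical = 40000 Hz


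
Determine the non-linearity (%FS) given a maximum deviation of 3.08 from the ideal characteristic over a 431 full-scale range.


Linearity error = (max deviation / full scale) * 100%.
Linearity = (3.08 / 431) * 100
Linearity = 0.715 %FS

0.715 %FS


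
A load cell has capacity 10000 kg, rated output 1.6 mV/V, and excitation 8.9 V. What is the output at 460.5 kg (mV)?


Vout = rated_output * Vex * (load / capacity).
Vout = 1.6 * 8.9 * (460.5 / 10000)
Vout = 1.6 * 8.9 * 0.04605
Vout = 0.656 mV

0.656 mV


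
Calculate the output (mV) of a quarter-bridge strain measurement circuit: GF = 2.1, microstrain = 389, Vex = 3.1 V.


Quarter bridge output: Vout = (GF * epsilon * Vex) / 4.
Vout = (2.1 * 389e-6 * 3.1) / 4
Vout = 0.00253239 / 4 V
Vout = 0.0006331 V = 0.6331 mV

0.6331 mV


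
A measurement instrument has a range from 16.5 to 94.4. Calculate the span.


Span = upper range - lower range.
Span = 94.4 - (16.5)
Span = 77.9

77.9


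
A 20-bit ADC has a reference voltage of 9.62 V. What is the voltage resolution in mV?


The resolution (LSB) of an ADC is Vref / 2^n.
LSB = 9.62 / 2^20
LSB = 9.62 / 1048576
LSB = 9.17e-06 V = 0.00917435 mV

0.00917435 mV


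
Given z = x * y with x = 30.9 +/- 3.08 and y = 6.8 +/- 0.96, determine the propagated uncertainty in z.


For a product z = x*y, the relative uncertainty is:
uz/z = sqrt((ux/x)^2 + (uy/y)^2)
Relative uncertainties: ux/x = 3.08/30.9 = 0.099676
uy/y = 0.96/6.8 = 0.141176
z = 30.9 * 6.8 = 210.1
uz = 210.1 * sqrt(0.099676^2 + 0.141176^2) = 36.313

36.313


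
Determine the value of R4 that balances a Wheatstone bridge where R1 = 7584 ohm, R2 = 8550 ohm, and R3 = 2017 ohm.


At balance: R1*R4 = R2*R3, so R4 = R2*R3/R1.
R4 = 8550 * 2017 / 7584
R4 = 17245350 / 7584
R4 = 2273.91 ohm

2273.91 ohm


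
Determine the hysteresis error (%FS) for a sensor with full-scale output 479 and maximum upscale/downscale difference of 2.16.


Hysteresis = (max difference / full scale) * 100%.
H = (2.16 / 479) * 100
H = 0.451 %FS

0.451 %FS


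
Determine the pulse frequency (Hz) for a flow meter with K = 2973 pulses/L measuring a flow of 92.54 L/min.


Frequency = K * Q / 60 (converting L/min to L/s).
f = 2973 * 92.54 / 60
f = 275121.42 / 60
f = 4585.36 Hz

4585.36 Hz


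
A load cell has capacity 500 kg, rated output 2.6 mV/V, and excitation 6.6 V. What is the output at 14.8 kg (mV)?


Vout = rated_output * Vex * (load / capacity).
Vout = 2.6 * 6.6 * (14.8 / 500)
Vout = 2.6 * 6.6 * 0.0296
Vout = 0.508 mV

0.508 mV


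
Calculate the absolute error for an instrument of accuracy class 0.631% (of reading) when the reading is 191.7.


Absolute error = (accuracy% / 100) * reading.
Error = (0.631 / 100) * 191.7
Error = 0.00631 * 191.7
Error = 1.2096

1.2096


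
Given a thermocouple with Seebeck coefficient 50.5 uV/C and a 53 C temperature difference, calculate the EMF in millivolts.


The thermocouple output V = sensitivity * dT.
V = 50.5 uV/C * 53 C
V = 2676.5 uV
V = 2.676 mV

2.676 mV


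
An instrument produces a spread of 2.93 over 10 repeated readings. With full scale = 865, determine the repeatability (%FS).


Repeatability = (spread / full scale) * 100%.
R = (2.93 / 865) * 100
R = 0.339 %FS

0.339 %FS


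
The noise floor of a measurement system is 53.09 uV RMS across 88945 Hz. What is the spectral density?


Noise spectral density = Vrms / sqrt(BW).
NSD = 53.09 / sqrt(88945)
NSD = 53.09 / 298.2365
NSD = 0.178 uV/sqrt(Hz)

0.178 uV/sqrt(Hz)


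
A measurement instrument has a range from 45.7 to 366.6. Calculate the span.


Span = upper range - lower range.
Span = 366.6 - (45.7)
Span = 320.9

320.9


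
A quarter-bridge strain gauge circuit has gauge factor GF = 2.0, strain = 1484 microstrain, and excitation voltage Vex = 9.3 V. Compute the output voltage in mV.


Quarter bridge output: Vout = (GF * epsilon * Vex) / 4.
Vout = (2.0 * 1484e-6 * 9.3) / 4
Vout = 0.0276024 / 4 V
Vout = 0.0069006 V = 6.9006 mV

6.9006 mV


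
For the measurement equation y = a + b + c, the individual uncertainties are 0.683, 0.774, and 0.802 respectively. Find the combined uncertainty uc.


For a sum of independent quantities, uc = sqrt(u1^2 + u2^2 + u3^2).
uc = sqrt(0.683^2 + 0.774^2 + 0.802^2)
uc = sqrt(0.466489 + 0.599076 + 0.643204)
uc = 1.3072

1.3072


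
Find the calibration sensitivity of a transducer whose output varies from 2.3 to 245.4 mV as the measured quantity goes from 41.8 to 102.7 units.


Sensitivity = (y2 - y1) / (x2 - x1).
S = (245.4 - 2.3) / (102.7 - 41.8)
S = 243.1 / 60.9
S = 3.9918 mV/unit

3.9918 mV/unit


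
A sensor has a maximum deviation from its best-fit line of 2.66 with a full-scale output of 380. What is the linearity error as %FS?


Linearity error = (max deviation / full scale) * 100%.
Linearity = (2.66 / 380) * 100
Linearity = 0.7 %FS

0.7 %FS


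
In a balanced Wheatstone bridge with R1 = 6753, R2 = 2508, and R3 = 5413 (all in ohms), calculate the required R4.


At balance: R1*R4 = R2*R3, so R4 = R2*R3/R1.
R4 = 2508 * 5413 / 6753
R4 = 13575804 / 6753
R4 = 2010.34 ohm

2010.34 ohm


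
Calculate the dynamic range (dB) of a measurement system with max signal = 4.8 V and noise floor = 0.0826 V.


Dynamic range = 20 * log10(Vmax / Vnoise).
DR = 20 * log10(4.8 / 0.0826)
DR = 20 * log10(58.11)
DR = 35.29 dB

35.29 dB


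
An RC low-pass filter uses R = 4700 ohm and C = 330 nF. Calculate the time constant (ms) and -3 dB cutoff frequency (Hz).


Time constant: tau = R * C.
tau = 4700 * 3.30e-07 = 0.001551 s
tau = 1.551 ms
Cutoff frequency: fc = 1 / (2*pi*R*C).
fc = 1 / (2*pi*0.001551) = 102.61 Hz

tau = 1.551 ms, fc = 102.61 Hz


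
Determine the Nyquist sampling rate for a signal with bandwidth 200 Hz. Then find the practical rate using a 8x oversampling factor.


By Nyquist theorem, fs_min = 2 * fmax.
fs_min = 2 * 200 = 400 Hz
Practical rate = 8 * fs_min = 8 * 400 = 3200 Hz

fs_min = 400 Hz, fs_practical = 3200 Hz


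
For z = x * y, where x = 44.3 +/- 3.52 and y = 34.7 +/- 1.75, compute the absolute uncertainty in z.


For a product z = x*y, the relative uncertainty is:
uz/z = sqrt((ux/x)^2 + (uy/y)^2)
Relative uncertainties: ux/x = 3.52/44.3 = 0.079458
uy/y = 1.75/34.7 = 0.050432
z = 44.3 * 34.7 = 1537.2
uz = 1537.2 * sqrt(0.079458^2 + 0.050432^2) = 144.67

144.67


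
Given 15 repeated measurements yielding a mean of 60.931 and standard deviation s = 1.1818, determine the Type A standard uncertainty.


The standard uncertainty for Type A evaluation is u = s / sqrt(n).
u = 1.1818 / sqrt(15)
u = 1.1818 / 3.873
u = 0.3051

0.3051


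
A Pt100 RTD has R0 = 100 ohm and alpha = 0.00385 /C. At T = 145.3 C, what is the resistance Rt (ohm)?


The RTD equation: Rt = R0 * (1 + alpha * T).
Rt = 100 * (1 + 0.00385 * 145.3)
Rt = 100 * (1 + 0.559405)
Rt = 100 * 1.559405
Rt = 155.94 ohm

155.94 ohm


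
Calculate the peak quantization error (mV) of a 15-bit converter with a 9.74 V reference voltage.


The maximum quantization error is +/- LSB/2.
LSB = Vref / 2^n = 9.74 / 32768 = 0.00029724 V
Max error = LSB / 2 = 0.00029724 / 2 = 0.00014862 V
Max error = 0.1486 mV

0.1486 mV


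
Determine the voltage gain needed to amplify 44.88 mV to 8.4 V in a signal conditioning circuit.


Gain = Vout / Vin (converting to same units).
G = 8.4 V / 44.88 mV
G = 8400.0 mV / 44.88 mV
G = 187.17

187.17


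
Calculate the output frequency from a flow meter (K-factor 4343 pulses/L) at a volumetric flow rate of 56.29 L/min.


Frequency = K * Q / 60 (converting L/min to L/s).
f = 4343 * 56.29 / 60
f = 244467.47 / 60
f = 4074.46 Hz

4074.46 Hz


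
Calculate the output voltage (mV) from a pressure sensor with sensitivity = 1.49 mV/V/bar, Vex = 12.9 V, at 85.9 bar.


Output = sensitivity * Vex * P.
Vout = 1.49 * 12.9 * 85.9
Vout = 19.221 * 85.9
Vout = 1651.08 mV

1651.08 mV


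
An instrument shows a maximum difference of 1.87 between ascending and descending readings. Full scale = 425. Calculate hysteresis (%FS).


Hysteresis = (max difference / full scale) * 100%.
H = (1.87 / 425) * 100
H = 0.44 %FS

0.44 %FS


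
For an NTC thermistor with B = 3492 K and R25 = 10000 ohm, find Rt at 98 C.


NTC thermistor equation: Rt = R25 * exp(B * (1/T - 1/T25)).
T in Kelvin: 371.15 K, T25 = 298.15 K
1/T - 1/T25 = 1/371.15 - 1/298.15 = -0.00065969
B * (1/T - 1/T25) = 3492 * -0.00065969 = -2.3036
Rt = 10000 * exp(-2.3036) = 999.0 ohm

999.0 ohm


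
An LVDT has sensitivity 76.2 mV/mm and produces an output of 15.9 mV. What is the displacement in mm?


Displacement = Vout / sensitivity.
d = 15.9 / 76.2
d = 0.209 mm

0.209 mm


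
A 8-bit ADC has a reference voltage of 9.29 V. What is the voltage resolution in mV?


The resolution (LSB) of an ADC is Vref / 2^n.
LSB = 9.29 / 2^8
LSB = 9.29 / 256
LSB = 0.03628906 V = 36.2890625 mV

36.2890625 mV


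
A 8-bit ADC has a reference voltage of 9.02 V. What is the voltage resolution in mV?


The resolution (LSB) of an ADC is Vref / 2^n.
LSB = 9.02 / 2^8
LSB = 9.02 / 256
LSB = 0.03523437 V = 35.234375 mV

35.234375 mV


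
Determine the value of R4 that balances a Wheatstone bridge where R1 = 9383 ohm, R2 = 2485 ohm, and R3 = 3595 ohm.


At balance: R1*R4 = R2*R3, so R4 = R2*R3/R1.
R4 = 2485 * 3595 / 9383
R4 = 8933575 / 9383
R4 = 952.1 ohm

952.1 ohm


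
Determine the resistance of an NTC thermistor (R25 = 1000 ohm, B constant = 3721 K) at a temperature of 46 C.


NTC thermistor equation: Rt = R25 * exp(B * (1/T - 1/T25)).
T in Kelvin: 319.15 K, T25 = 298.15 K
1/T - 1/T25 = 1/319.15 - 1/298.15 = -0.00022069
B * (1/T - 1/T25) = 3721 * -0.00022069 = -0.8212
Rt = 1000 * exp(-0.8212) = 439.9 ohm

439.9 ohm


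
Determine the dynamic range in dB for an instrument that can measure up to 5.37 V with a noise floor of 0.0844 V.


Dynamic range = 20 * log10(Vmax / Vnoise).
DR = 20 * log10(5.37 / 0.0844)
DR = 20 * log10(63.63)
DR = 36.07 dB

36.07 dB


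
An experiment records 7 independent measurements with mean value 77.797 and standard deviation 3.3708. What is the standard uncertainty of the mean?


The standard uncertainty for Type A evaluation is u = s / sqrt(n).
u = 3.3708 / sqrt(7)
u = 3.3708 / 2.6458
u = 1.274

1.274


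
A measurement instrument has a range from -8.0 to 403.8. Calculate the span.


Span = upper range - lower range.
Span = 403.8 - (-8.0)
Span = 411.8

411.8


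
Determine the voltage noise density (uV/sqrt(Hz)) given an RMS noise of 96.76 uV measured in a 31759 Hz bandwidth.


Noise spectral density = Vrms / sqrt(BW).
NSD = 96.76 / sqrt(31759)
NSD = 96.76 / 178.2105
NSD = 0.543 uV/sqrt(Hz)

0.543 uV/sqrt(Hz)
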